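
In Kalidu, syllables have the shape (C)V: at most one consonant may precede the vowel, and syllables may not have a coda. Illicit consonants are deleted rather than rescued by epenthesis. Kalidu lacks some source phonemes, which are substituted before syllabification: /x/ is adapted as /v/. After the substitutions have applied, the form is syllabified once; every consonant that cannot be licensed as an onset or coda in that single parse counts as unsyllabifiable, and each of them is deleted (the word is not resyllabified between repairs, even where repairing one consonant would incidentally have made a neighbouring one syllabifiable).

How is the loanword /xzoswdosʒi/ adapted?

zodoʒi

Substitution: /x/ → /v/, giving /vzoswdosʒi/.
Under (C)V, the unsyllabifiable consonants are /v/, /s/, /w/, /s/ (no codas are permitted; onsets are limited to one consonant).
Deletion applies to /v/, /s/, /w/, /s/.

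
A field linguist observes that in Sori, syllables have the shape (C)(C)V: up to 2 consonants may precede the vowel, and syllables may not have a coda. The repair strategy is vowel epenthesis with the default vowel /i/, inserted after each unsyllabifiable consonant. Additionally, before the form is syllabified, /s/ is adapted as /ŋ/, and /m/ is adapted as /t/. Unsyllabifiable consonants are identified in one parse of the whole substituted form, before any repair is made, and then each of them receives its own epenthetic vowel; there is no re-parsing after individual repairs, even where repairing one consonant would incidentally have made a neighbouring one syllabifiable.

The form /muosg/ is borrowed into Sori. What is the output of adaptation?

Substitution: /m/ → /t/, /s/ → /ŋ/, giving /tuoŋg/.
Syllabifying with onset maximization leaves /ŋ/, /g/ stranded (no codas are permitted; onsets may contain at most 2 consonants).
Epenthesis after each stranded consonant: /ŋ/ → /ŋi/, /g/ → /gi/.

tuoŋigi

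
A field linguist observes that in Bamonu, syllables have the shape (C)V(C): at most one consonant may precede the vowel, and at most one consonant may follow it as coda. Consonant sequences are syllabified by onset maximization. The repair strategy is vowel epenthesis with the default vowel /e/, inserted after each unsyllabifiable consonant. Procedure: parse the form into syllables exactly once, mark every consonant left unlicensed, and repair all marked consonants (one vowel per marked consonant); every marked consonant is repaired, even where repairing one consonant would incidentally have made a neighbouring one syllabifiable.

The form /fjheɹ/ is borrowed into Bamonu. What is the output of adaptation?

fejeheɹ

The consonants /f/, /j/ cannot be parsed into a legal (C)V(C) syllable (at most one coda consonant is licensed; onsets are limited to one consonant).
Each unlicensed consonant becomes the onset of a new syllable: /f/ → /fe/, /j/ → /je/.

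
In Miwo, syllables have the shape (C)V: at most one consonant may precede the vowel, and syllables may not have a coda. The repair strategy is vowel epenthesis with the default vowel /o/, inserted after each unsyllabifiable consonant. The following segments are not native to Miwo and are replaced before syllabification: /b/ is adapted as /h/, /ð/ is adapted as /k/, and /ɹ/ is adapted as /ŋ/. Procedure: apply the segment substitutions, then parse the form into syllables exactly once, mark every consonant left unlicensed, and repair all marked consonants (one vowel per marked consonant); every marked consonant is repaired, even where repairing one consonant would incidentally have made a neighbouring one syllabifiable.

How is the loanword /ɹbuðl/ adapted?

ŋohukolo

Substitution: /ɹ/ → /ŋ/, /b/ → /h/, /ð/ → /k/, giving /ŋhukl/.
The consonants /ŋ/, /k/, /l/ cannot be parsed into a legal (C)V syllable (no codas are permitted; onsets are limited to one consonant).
Inserting the epenthetic vowel yields /ŋ/ → /ŋo/, /k/ → /ko/, /l/ → /lo/.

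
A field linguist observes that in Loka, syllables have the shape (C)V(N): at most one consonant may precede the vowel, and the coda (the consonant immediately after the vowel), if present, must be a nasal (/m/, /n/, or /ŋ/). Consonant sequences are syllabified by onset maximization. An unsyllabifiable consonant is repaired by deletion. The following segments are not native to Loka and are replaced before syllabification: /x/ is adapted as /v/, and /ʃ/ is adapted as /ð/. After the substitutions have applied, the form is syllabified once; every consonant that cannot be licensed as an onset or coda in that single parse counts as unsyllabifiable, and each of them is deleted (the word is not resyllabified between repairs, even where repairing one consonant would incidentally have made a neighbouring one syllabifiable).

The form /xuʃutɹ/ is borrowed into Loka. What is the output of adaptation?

vuðu

Substitution: /x/ → /v/, /ʃ/ → /ð/, giving /vuðutɹ/.
Under (C)V(N), the unsyllabifiable consonants are /t/, /ɹ/ (only a nasal (/m/, /n/, or /ŋ/) is licensed in coda position; onsets are limited to one consonant).
Deleting the stranded consonants removes /t/, /ɹ/.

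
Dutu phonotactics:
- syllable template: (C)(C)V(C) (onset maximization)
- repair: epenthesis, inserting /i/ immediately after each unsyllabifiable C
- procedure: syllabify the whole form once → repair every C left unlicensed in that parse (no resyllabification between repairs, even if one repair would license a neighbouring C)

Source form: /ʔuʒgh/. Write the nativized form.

Under (C)(C)V(C), the unsyllabifiable consonants are /g/, /h/ (at most one coda consonant is licensed; onsets may contain at most 2 consonants).
Inserting the epenthetic vowel yields /g/ → /gi/, /h/ → /hi/.

ʔuʒgihi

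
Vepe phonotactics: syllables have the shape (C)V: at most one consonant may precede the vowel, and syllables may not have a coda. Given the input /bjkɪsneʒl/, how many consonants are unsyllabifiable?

The consonants /b/, /j/, /s/, /ʒ/, /l/ cannot be parsed into a legal (C)V syllable (no codas are permitted; onsets are limited to one consonant).

5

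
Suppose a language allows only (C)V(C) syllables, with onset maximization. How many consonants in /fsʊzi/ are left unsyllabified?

The consonants /f/ cannot be parsed into a legal (C)V(C) syllable (at most one coda consonant is licensed; onsets are limited to one consonant).

1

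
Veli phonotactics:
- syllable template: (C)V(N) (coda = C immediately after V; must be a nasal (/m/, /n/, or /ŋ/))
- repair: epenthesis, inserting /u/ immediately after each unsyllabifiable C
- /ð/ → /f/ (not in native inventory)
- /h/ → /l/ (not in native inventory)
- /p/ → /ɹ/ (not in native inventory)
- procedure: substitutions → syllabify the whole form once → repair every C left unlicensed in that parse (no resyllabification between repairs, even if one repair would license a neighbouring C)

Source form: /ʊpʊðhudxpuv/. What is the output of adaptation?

Substitution: /p/ → /ɹ/, /ð/ → /f/, /h/ → /l/, giving /ʊɹʊfludxɹuv/.
Under (C)V(N), the unsyllabifiable consonants are /f/, /d/, /x/, /v/ (only a nasal (/m/, /n/, or /ŋ/) is licensed in coda position; onsets are limited to one consonant).
Epenthesis after each stranded consonant: /f/ → /fu/, /d/ → /du/, /x/ → /xu/, /v/ → /vu/.

ʊɹʊfuluduxuɹuvu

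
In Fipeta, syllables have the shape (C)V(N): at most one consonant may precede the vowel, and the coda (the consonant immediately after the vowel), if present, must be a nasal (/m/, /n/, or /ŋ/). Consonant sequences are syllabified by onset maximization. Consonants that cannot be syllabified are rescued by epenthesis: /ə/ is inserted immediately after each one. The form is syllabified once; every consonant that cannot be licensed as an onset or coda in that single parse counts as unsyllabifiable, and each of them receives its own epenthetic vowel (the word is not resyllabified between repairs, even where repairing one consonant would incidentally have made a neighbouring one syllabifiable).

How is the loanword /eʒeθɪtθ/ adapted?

eʒeθɪtəθə

The consonants /t/, /θ/ cannot be parsed into a legal (C)V(N) syllable (only a nasal (/m/, /n/, or /ŋ/) is licensed in coda position; onsets are limited to one consonant).
Each unlicensed consonant becomes the onset of a new syllable: /t/ → /tə/, /θ/ → /θə/.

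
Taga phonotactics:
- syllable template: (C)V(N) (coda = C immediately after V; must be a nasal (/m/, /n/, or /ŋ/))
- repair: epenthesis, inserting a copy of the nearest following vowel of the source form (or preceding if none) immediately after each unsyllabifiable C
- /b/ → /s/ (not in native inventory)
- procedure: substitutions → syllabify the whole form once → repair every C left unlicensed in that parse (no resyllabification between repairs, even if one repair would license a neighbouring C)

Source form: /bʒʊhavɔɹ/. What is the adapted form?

sʊʒʊhavɔɹɔ

Substitution: /b/ → /s/, giving /sʒʊhavɔɹ/.
The consonants /s/, /ɹ/ cannot be parsed into a legal (C)V(N) syllable (only a nasal (/m/, /n/, or /ŋ/) is licensed in coda position; onsets are limited to one consonant).
Each unlicensed consonant becomes the onset of a new syllable: /s/ → /sʊ/, /ɹ/ → /ɹɔ/.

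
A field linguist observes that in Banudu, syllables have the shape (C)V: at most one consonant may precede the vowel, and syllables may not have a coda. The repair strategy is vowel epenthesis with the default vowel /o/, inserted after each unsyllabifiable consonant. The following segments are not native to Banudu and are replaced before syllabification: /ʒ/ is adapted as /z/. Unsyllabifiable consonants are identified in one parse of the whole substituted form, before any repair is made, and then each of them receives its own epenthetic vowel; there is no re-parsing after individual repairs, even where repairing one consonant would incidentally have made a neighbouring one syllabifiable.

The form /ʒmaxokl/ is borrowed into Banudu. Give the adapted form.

Substitution: /ʒ/ → /z/, giving /zmaxokl/.
The consonants /z/, /k/, /l/ cannot be parsed into a legal (C)V syllable (no codas are permitted; onsets are limited to one consonant).
Epenthesis after each stranded consonant: /z/ → /zo/, /k/ → /ko/, /l/ → /lo/.

zomaxokolo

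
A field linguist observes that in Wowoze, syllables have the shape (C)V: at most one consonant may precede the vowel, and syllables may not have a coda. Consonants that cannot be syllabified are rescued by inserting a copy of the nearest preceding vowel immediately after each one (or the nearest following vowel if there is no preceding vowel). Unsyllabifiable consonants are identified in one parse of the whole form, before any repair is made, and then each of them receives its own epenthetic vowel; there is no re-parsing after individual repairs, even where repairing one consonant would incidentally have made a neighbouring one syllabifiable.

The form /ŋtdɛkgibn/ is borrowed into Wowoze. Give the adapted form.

ŋɛtɛdɛkɛgibini

The consonants /ŋ/, /t/, /k/, /b/, /n/ cannot be parsed into a legal (C)V syllable (no codas are permitted; onsets are limited to one consonant).
Inserting the epenthetic vowel yields /ŋ/ → /ŋɛ/, /t/ → /tɛ/, /k/ → /kɛ/, /b/ → /bi/, /n/ → /ni/.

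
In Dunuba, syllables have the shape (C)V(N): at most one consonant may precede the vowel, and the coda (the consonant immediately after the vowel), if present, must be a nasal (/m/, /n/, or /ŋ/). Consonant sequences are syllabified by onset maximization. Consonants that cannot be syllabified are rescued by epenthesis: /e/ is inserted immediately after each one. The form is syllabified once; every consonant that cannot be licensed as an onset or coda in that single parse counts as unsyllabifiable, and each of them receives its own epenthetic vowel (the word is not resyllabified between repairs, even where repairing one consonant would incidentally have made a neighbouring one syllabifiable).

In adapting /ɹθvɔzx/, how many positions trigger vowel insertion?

4

The unsyllabifiable consonants are /ɹ/, /θ/, /z/, /x/; each receives one epenthetic vowel.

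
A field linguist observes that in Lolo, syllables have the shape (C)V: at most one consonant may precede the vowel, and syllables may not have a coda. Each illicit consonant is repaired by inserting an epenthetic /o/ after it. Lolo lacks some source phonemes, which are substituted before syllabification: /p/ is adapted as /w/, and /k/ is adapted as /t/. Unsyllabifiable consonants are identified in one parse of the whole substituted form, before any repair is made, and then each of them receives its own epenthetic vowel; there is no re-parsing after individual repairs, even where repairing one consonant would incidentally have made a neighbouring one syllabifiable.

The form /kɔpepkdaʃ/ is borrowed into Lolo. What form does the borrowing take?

tɔwewotodaʃo

Substitution: /k/ → /t/, /p/ → /w/, giving /tɔwewtdaʃ/.
Syllabifying with onset maximization leaves /w/, /t/, /ʃ/ stranded (no codas are permitted; onsets are limited to one consonant).
Epenthesis after each stranded consonant: /w/ → /wo/, /t/ → /to/, /ʃ/ → /ʃo/.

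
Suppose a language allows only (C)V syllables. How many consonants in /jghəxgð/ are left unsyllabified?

Under (C)V, the unsyllabifiable consonants are /j/, /g/, /x/, /g/, /ð/ (no codas are permitted; onsets are limited to one consonant).

5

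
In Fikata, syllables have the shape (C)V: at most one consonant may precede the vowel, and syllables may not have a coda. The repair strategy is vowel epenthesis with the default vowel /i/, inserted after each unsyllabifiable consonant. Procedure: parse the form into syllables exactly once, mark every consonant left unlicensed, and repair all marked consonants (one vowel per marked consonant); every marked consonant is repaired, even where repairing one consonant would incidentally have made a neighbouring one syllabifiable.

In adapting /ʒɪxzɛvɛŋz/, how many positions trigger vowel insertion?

3

The unsyllabifiable consonants are /x/, /ŋ/, /z/; each receives one epenthetic vowel.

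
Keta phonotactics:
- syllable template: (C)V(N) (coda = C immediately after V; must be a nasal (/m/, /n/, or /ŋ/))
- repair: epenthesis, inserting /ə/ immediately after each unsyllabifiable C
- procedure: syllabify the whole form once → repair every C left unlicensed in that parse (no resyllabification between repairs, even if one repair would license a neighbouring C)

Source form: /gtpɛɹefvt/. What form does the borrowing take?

The consonants /g/, /t/, /f/, /v/, /t/ cannot be parsed into a legal (C)V(N) syllable (only a nasal (/m/, /n/, or /ŋ/) is licensed in coda position; onsets are limited to one consonant).
Each unlicensed consonant becomes the onset of a new syllable: /g/ → /gə/, /t/ → /tə/, /f/ → /fə/, /v/ → /və/, /t/ → /tə/.

gətəpɛɹefəvətə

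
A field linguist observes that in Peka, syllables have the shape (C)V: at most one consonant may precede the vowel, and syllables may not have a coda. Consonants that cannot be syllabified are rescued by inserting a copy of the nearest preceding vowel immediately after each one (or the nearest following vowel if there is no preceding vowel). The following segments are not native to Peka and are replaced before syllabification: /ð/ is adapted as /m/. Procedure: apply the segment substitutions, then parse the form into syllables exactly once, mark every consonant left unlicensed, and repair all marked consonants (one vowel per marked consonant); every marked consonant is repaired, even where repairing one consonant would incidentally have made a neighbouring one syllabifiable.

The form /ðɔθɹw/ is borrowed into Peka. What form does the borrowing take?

mɔθɔɹɔwɔ

Substitution: /ð/ → /m/, giving /mɔθɹw/.
The consonants /θ/, /ɹ/, /w/ cannot be parsed into a legal (C)V syllable (no codas are permitted; onsets are limited to one consonant).
Inserting the epenthetic vowel yields /θ/ → /θɔ/, /ɹ/ → /ɹɔ/, /w/ → /wɔ/.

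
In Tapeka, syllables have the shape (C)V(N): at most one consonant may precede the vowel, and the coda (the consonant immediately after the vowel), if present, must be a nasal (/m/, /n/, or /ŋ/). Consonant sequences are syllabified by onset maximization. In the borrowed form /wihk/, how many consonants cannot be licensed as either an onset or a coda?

2

Under (C)V(N), the unsyllabifiable consonants are /h/, /k/ (only a nasal (/m/, /n/, or /ŋ/) is licensed in coda position; onsets are limited to one consonant).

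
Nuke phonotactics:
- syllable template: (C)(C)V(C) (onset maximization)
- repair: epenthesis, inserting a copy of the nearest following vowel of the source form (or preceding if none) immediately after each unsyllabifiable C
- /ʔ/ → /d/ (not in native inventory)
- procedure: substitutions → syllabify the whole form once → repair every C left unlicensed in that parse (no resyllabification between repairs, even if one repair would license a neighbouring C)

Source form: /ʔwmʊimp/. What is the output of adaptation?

dʊwmʊimpi

Substitution: /ʔ/ → /d/, giving /dwmʊimp/.
Syllabifying with onset maximization leaves /d/, /p/ stranded (at most one coda consonant is licensed; onsets may contain at most 2 consonants).
Each unlicensed consonant becomes the onset of a new syllable: /d/ → /dʊ/, /p/ → /pi/.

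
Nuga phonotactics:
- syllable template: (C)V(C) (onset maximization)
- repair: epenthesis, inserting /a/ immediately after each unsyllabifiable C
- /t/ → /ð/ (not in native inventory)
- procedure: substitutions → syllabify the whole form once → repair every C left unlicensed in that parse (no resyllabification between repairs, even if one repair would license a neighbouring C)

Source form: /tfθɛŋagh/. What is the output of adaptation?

ðafaθɛŋagha

Substitution: /t/ → /ð/, giving /ðfθɛŋagh/.
Under (C)V(C), the unsyllabifiable consonants are /ð/, /f/, /h/ (at most one coda consonant is licensed; onsets are limited to one consonant).
Inserting the epenthetic vowel yields /ð/ → /ða/, /f/ → /fa/, /h/ → /ha/.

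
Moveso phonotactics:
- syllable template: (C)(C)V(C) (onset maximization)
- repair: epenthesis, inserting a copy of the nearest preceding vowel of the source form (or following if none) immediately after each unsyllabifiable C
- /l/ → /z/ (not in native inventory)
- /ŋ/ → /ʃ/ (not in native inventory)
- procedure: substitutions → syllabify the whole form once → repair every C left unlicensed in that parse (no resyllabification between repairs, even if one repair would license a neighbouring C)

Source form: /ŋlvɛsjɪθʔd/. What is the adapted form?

Substitution: /ŋ/ → /ʃ/, /l/ → /z/, giving /ʃzvɛsjɪθʔd/.
Syllabifying with onset maximization leaves /ʃ/, /ʔ/, /d/ stranded (at most one coda consonant is licensed; onsets may contain at most 2 consonants).
Epenthesis after each stranded consonant: /ʃ/ → /ʃɛ/, /ʔ/ → /ʔɪ/, /d/ → /dɪ/.

ʃɛzvɛsjɪθʔɪdɪ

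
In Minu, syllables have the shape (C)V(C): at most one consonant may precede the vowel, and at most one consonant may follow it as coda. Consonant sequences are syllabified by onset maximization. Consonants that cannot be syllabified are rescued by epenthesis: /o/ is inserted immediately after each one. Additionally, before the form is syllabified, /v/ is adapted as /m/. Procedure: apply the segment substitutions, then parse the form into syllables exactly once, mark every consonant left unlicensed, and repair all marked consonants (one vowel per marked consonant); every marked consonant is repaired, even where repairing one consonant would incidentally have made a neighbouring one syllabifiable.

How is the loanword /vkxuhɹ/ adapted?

Substitution: /v/ → /m/, giving /mkxuhɹ/.
The consonants /m/, /k/, /ɹ/ cannot be parsed into a legal (C)V(C) syllable (at most one coda consonant is licensed; onsets are limited to one consonant).
Inserting the epenthetic vowel yields /m/ → /mo/, /k/ → /ko/, /ɹ/ → /ɹo/.

mokoxuhɹo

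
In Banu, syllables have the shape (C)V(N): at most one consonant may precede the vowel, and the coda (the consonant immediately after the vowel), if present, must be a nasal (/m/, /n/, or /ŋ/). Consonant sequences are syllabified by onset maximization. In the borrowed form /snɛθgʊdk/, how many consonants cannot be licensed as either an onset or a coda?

4

The consonants /s/, /θ/, /d/, /k/ cannot be parsed into a legal (C)V(N) syllable (only a nasal (/m/, /n/, or /ŋ/) is licensed in coda position; onsets are limited to one consonant).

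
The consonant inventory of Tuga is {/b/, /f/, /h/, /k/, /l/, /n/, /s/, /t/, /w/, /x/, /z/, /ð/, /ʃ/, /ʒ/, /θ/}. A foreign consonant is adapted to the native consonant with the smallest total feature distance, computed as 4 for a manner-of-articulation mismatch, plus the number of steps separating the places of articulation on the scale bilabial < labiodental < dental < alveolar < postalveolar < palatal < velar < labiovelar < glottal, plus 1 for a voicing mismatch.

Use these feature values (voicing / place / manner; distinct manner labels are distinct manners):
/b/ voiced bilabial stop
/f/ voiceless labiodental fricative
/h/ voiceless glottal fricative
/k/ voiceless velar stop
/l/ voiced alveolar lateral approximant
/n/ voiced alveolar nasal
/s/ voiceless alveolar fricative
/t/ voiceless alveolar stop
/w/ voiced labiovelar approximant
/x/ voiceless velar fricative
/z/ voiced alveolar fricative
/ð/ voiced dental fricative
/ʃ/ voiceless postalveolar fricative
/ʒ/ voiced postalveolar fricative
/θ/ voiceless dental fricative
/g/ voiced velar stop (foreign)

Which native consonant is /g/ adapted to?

k

/k/ is closest: same manner (stop), place distance 0 (velar→velar), voicing differs (+1); total 1. Next closest is /t/ at distance 4.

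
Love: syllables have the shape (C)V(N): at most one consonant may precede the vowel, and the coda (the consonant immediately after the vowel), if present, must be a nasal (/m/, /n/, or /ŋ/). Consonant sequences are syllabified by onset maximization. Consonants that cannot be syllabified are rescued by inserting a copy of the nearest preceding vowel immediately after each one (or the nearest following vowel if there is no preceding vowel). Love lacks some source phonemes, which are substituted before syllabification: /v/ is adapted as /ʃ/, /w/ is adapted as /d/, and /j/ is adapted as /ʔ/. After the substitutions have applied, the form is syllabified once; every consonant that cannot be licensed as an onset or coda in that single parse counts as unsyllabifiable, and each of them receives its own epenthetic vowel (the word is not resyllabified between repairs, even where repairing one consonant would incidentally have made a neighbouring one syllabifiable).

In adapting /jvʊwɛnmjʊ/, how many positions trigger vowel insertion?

After substitution the input is /ʔʃʊdɛnmʔʊ/.
The unsyllabifiable consonants are /ʔ/, /m/; each receives one epenthetic vowel.

2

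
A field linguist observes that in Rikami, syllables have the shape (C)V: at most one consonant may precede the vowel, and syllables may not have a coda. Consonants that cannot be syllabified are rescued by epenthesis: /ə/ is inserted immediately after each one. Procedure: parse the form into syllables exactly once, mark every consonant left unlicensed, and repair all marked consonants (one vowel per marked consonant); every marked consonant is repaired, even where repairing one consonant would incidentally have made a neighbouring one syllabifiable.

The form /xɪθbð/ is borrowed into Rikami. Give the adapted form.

Syllabifying with onset maximization leaves /θ/, /b/, /ð/ stranded (no codas are permitted; onsets are limited to one consonant).
Epenthesis after each stranded consonant: /θ/ → /θə/, /b/ → /bə/, /ð/ → /ðə/.

xɪθəbəðə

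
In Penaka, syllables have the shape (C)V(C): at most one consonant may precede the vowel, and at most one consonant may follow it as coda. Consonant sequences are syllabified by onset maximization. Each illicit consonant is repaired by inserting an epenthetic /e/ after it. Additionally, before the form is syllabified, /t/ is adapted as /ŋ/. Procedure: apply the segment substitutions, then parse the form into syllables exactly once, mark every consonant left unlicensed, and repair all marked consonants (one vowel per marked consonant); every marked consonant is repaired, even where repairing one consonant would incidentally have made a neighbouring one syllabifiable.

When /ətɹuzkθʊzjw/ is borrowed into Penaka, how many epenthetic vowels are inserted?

3

After substitution the input is /əŋɹuzkθʊzjw/.
The unsyllabifiable consonants are /k/, /j/, /w/; each receives one epenthetic vowel.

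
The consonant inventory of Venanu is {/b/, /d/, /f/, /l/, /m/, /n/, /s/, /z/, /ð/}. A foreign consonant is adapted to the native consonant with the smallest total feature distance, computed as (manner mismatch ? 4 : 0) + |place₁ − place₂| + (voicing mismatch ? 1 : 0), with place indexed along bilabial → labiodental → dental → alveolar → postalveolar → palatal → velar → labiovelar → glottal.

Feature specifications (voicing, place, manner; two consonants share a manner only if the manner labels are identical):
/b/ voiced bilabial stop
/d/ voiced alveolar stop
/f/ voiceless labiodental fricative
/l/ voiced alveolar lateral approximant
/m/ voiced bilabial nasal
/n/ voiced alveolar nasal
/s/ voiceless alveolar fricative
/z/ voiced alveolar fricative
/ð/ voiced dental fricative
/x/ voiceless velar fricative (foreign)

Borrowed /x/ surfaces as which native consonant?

/s/ is closest: same manner (fricative), place distance 3 (velar→alveolar), same voicing; total 3. Next closest is /z/ at distance 4.

s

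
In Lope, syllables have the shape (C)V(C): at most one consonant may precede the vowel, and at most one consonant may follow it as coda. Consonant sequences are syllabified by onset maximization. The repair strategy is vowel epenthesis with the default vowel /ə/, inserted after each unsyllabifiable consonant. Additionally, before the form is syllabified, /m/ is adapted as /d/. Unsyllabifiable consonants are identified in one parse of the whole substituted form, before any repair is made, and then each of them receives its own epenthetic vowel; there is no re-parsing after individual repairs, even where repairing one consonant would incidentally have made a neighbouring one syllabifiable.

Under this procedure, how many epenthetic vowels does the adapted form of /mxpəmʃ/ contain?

After substitution the input is /dxpədʃ/.
The unsyllabifiable consonants are /d/, /x/, /ʃ/; each receives one epenthetic vowel.

3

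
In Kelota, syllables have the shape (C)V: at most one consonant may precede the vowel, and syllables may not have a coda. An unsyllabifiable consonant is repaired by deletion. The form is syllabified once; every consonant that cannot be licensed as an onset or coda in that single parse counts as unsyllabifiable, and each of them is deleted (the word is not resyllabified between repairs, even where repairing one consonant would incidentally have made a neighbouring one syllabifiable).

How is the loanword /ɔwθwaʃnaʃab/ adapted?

ɔwanaʃa

Syllabifying with onset maximization leaves /w/, /θ/, /ʃ/, /b/ stranded (no codas are permitted; onsets are limited to one consonant).
Deletion applies to /w/, /θ/, /ʃ/, /b/.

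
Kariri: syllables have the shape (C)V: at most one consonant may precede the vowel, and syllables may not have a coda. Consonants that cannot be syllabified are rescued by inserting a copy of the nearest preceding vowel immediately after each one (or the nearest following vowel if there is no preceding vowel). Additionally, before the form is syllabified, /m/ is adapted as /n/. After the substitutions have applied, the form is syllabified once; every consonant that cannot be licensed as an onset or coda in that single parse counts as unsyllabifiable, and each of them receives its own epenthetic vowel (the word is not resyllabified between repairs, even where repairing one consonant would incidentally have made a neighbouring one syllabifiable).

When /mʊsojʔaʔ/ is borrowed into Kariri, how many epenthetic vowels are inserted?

2

After substitution the input is /nʊsojʔaʔ/.
The unsyllabifiable consonants are /j/, /ʔ/; each receives one epenthetic vowel.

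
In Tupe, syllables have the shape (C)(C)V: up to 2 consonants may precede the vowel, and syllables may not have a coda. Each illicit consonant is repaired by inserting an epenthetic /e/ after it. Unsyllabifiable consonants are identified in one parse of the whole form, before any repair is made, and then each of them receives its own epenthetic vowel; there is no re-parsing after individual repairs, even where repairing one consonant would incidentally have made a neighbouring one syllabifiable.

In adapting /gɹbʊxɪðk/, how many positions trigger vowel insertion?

The unsyllabifiable consonants are /g/, /ð/, /k/; each receives one epenthetic vowel.

3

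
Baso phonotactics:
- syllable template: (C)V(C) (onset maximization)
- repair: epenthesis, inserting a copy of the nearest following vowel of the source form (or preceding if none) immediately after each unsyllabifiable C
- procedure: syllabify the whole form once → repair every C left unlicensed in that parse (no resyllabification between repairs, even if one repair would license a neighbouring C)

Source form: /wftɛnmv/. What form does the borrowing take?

The consonants /w/, /f/, /m/, /v/ cannot be parsed into a legal (C)V(C) syllable (at most one coda consonant is licensed; onsets are limited to one consonant).
Inserting the epenthetic vowel yields /w/ → /wɛ/, /f/ → /fɛ/, /m/ → /mɛ/, /v/ → /vɛ/.

wɛfɛtɛnmɛvɛ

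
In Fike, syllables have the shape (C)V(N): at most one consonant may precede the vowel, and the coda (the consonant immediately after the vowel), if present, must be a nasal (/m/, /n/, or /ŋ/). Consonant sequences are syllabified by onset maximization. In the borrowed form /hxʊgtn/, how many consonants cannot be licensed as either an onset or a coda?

4

Syllabifying with onset maximization leaves /h/, /g/, /t/, /n/ stranded (only a nasal (/m/, /n/, or /ŋ/) is licensed in coda position; onsets are limited to one consonant).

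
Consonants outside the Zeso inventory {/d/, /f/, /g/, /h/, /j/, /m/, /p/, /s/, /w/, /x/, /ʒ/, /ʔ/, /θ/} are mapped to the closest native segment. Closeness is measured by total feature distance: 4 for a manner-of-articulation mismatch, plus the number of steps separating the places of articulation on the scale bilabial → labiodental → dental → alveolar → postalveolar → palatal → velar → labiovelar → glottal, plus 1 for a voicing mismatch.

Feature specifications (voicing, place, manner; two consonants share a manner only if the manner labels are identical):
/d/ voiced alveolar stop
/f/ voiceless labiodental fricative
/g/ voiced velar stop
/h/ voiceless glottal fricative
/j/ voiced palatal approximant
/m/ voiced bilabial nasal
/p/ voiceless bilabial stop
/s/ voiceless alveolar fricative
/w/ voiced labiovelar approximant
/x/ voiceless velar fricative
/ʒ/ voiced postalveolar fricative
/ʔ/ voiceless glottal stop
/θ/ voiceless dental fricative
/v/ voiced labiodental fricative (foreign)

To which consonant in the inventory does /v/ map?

/f/ is closest: same manner (fricative), place distance 0 (labiodental→labiodental), voicing differs (+1); total 1. Next closest is /θ/ at distance 2.

f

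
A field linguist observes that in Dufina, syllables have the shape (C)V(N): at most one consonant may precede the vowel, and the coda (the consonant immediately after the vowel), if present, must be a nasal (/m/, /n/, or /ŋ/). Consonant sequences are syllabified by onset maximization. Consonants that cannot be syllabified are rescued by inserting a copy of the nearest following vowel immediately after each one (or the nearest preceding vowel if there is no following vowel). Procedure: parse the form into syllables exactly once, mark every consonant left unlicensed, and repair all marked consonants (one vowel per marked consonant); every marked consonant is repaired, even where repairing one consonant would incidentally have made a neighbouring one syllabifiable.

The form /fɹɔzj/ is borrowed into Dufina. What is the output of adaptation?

fɔɹɔzɔjɔ

The consonants /f/, /z/, /j/ cannot be parsed into a legal (C)V(N) syllable (only a nasal (/m/, /n/, or /ŋ/) is licensed in coda position; onsets are limited to one consonant).
Epenthesis after each stranded consonant: /f/ → /fɔ/, /z/ → /zɔ/, /j/ → /jɔ/.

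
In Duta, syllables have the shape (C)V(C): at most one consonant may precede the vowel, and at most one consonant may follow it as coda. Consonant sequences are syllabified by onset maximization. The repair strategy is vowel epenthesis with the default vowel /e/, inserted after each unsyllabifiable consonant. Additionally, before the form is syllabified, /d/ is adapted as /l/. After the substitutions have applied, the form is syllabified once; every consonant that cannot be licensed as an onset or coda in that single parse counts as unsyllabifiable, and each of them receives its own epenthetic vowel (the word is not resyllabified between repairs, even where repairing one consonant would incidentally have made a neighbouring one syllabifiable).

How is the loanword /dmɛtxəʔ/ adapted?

Substitution: /d/ → /l/, giving /lmɛtxəʔ/.
The consonants /l/ cannot be parsed into a legal (C)V(C) syllable (at most one coda consonant is licensed; onsets are limited to one consonant).
Each unlicensed consonant becomes the onset of a new syllable: /l/ → /le/.

lemɛtxəʔ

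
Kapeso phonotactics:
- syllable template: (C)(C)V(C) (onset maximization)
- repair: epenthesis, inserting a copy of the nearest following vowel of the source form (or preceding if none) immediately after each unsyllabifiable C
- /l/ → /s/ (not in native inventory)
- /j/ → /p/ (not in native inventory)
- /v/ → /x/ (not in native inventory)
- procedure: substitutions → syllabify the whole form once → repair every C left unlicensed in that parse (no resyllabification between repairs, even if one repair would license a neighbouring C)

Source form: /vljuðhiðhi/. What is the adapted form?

xuspuðhiðhi

Substitution: /v/ → /x/, /l/ → /s/, /j/ → /p/, giving /xspuðhiðhi/.
Under (C)(C)V(C), the unsyllabifiable consonants are /x/ (at most one coda consonant is licensed; onsets may contain at most 2 consonants).
Each unlicensed consonant becomes the onset of a new syllable: /x/ → /xu/.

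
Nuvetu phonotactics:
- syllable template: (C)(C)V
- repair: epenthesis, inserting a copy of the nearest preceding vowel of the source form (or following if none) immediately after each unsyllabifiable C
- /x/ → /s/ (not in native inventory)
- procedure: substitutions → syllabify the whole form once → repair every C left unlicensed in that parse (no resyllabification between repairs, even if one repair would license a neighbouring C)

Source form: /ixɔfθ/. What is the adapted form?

isɔfɔθɔ

Substitution: /x/ → /s/, giving /isɔfθ/.
Under (C)(C)V, the unsyllabifiable consonants are /f/, /θ/ (no codas are permitted; onsets may contain at most 2 consonants).
Epenthesis after each stranded consonant: /f/ → /fɔ/, /θ/ → /θɔ/.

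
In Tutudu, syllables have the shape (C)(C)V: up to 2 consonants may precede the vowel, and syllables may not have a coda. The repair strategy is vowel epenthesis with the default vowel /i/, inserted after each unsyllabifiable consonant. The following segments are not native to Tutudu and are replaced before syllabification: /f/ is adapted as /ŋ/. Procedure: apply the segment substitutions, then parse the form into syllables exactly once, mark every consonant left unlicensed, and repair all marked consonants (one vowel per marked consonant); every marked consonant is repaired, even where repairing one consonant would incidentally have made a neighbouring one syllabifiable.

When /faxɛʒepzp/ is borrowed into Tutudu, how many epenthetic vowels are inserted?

3

After substitution the input is /ŋaxɛʒepzp/.
The unsyllabifiable consonants are /p/, /z/, /p/; each receives one epenthetic vowel.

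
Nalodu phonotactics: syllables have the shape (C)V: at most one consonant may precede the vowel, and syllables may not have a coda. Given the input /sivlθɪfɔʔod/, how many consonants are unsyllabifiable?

Under (C)V, the unsyllabifiable consonants are /v/, /l/, /d/ (no codas are permitted; onsets are limited to one consonant).

3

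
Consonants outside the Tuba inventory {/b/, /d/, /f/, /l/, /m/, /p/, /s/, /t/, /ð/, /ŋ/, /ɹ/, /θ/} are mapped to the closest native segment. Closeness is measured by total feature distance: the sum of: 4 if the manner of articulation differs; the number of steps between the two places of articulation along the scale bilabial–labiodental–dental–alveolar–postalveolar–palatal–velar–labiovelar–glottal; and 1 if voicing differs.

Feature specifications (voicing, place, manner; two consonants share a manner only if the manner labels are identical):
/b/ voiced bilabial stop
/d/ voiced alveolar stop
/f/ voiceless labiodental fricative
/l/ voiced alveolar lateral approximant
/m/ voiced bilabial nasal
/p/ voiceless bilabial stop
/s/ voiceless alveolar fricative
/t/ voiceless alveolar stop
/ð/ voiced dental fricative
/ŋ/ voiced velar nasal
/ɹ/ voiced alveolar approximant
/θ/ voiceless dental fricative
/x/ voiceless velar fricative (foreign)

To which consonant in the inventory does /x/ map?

s

/s/ is closest: same manner (fricative), place distance 3 (velar→alveolar), same voicing; total 3. Next closest is /θ/ at distance 4.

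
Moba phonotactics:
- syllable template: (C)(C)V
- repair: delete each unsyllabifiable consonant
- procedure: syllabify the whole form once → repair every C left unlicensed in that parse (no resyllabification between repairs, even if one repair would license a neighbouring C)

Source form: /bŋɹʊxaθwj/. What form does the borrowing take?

The consonants /b/, /θ/, /w/, /j/ cannot be parsed into a legal (C)(C)V syllable (no codas are permitted; onsets may contain at most 2 consonants).
Each unlicensed consonant is deleted: /b/, /θ/, /w/, /j/.

ŋɹʊxa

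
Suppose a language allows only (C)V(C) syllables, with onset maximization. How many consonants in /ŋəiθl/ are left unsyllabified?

The consonants /l/ cannot be parsed into a legal (C)V(C) syllable (at most one coda consonant is licensed; onsets are limited to one consonant).

1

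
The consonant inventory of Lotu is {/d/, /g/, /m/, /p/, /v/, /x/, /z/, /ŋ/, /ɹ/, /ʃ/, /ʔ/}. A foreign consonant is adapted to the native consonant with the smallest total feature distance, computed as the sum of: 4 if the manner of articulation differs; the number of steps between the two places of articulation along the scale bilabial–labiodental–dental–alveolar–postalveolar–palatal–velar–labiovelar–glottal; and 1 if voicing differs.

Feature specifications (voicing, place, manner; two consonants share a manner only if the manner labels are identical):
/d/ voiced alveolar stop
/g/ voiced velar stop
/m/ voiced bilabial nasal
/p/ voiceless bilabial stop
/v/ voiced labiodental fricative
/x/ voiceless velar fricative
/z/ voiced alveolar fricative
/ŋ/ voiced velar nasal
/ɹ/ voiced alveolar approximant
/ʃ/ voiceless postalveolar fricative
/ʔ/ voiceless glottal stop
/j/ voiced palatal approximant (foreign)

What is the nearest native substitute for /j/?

/ɹ/ is closest: same manner (approximant), place distance 2 (palatal→alveolar), same voicing; total 2. Next closest is /g/ at distance 5.

ɹ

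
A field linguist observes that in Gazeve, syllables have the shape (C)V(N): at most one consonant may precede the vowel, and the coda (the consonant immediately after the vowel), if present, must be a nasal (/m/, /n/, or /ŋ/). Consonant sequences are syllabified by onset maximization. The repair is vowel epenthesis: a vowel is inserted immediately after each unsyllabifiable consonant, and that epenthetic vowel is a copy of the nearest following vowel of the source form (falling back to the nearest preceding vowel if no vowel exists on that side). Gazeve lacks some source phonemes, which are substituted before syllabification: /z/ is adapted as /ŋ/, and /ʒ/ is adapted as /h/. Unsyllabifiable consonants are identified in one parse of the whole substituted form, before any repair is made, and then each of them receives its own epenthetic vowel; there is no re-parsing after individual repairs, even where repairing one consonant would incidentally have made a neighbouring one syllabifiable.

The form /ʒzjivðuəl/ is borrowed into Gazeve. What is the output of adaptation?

Substitution: /ʒ/ → /h/, /z/ → /ŋ/, giving /hŋjivðuəl/.
The consonants /h/, /ŋ/, /v/, /l/ cannot be parsed into a legal (C)V(N) syllable (only a nasal (/m/, /n/, or /ŋ/) is licensed in coda position; onsets are limited to one consonant).
Inserting the epenthetic vowel yields /h/ → /hi/, /ŋ/ → /ŋi/, /v/ → /vu/, /l/ → /lə/.

hiŋijivuðuələ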